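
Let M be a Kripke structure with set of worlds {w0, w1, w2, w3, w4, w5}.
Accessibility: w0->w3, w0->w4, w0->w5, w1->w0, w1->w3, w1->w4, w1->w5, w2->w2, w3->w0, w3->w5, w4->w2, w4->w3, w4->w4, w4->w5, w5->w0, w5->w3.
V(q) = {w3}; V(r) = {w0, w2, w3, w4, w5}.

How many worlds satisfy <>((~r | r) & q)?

Let φ = <>((~r | r) & q). Evaluate φ at each world:
  w0 (successors {w3, w4, w5}): φ is true.
  w1 (successors {w0, w3, w4, w5}): φ is true.
  w2 (successors {w2}): φ is false.
  w3 (successors {w0, w5}): φ is false.
  w4 (successors {w2, w3, w4, w5}): φ is true.
  w5 (successors {w0, w3}): φ is true.
For instance, at w1:
  At w1: <>((~r | r) & q) requires (~r | r) & q at some successor in {w0, w3, w4, w5}.
    (~r | r) & q holds at w3, so <>((~r | r) & q) is true at w1.
Satisfying worlds: {w0, w1, w4, w5}

4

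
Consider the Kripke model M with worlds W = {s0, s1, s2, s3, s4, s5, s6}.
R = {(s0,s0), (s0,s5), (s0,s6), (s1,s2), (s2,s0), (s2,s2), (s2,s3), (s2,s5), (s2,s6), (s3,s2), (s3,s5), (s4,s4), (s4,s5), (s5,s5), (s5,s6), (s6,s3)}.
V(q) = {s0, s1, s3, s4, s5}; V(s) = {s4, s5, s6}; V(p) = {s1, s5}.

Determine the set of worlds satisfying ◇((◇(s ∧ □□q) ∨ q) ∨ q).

Let φ = ◇((◇(s ∧ □□q) ∨ q) ∨ q). Evaluate φ at each world:
  s0 (successors {s0, s5, s6}): φ is true.
  s1 (successors {s2}): φ is false.
  s2 (successors {s0, s2, s3, s5, s6}): φ is true.
  s3 (successors {s2, s5}): φ is true.
  s4 (successors {s4, s5}): φ is true.
  s5 (successors {s5, s6}): φ is true.
  s6 (successors {s3}): φ is true.
For instance, at s1:
  At s1: ◇((◇(s ∧ □□q) ∨ q) ∨ q) requires (◇(s ∧ □□q) ∨ q) ∨ q at some successor in {s2}.
    At s2: (◇(s ∧ □□q) ∨ q) ∨ q is false.
  So ◇((◇(s ∧ □□q) ∨ q) ∨ q) is false at s1.
Satisfying worlds: {s0, s2, s3, s4, s5, s6}

s0, s2, s3, s4, s5, s6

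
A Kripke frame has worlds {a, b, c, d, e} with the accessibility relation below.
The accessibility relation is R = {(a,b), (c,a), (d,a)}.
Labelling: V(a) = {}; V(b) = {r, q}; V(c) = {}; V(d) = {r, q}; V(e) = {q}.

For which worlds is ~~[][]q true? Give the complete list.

a, b, c, d, e

Let φ = ~~[][]q. Evaluate φ at each world:
  a (successors {b}): φ is true.
  b (successors ∅): φ is true.
  c (successors {a}): φ is true.
  d (successors {a}): φ is true.
  e (successors ∅): φ is true.
For instance, at c:
  At c: ~[][]q is false, so ~~[][]q is true.
    At c: [][]q is true, so ~[][]q is false.
      At c: [][]q requires []q at every successor {a}.
        At a: []q is true.
      So [][]q is true at c.
Satisfying worlds: {a, b, c, d, e}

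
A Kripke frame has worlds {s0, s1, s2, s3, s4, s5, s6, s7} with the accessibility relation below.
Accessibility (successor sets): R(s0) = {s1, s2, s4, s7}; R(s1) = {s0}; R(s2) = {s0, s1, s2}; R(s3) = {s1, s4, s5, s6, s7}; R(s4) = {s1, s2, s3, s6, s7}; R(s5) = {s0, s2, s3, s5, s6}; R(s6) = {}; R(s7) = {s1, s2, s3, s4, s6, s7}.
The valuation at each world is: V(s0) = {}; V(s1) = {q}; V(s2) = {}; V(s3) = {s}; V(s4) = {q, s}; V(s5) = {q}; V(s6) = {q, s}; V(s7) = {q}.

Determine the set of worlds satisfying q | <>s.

Let φ = q | <>s. Evaluate φ at each world:
  s0 (successors {s1, s2, s4, s7}): φ is true.
  s1 (successors {s0}): φ is true.
  s2 (successors {s0, s1, s2}): φ is false.
  s3 (successors {s1, s4, s5, s6, s7}): φ is true.
  s4 (successors {s1, s2, s3, s6, s7}): φ is true.
  s5 (successors {s0, s2, s3, s5, s6}): φ is true.
  s6 (successors ∅): φ is true.
  s7 (successors {s1, s2, s3, s4, s6, s7}): φ is true.
For instance, at s5:
  At s5: q is true, <>s is true, so q | <>s is true.
    At s5: <>s requires s at some successor in {s0, s2, s3, s5, s6}.
      s holds at s3, so <>s is true at s5.
Satisfying worlds: {s0, s1, s3, s4, s5, s6, s7}

s0, s1, s3, s4, s5, s6, s7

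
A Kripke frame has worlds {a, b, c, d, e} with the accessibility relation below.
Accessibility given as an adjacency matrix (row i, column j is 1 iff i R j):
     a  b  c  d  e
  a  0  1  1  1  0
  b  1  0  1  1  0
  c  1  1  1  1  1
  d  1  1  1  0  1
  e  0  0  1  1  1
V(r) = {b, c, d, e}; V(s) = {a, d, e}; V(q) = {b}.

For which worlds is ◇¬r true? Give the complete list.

b, c, d

Let φ = ◇¬r. Evaluate φ at each world:
  a (successors {b, c, d}): φ is false.
  b (successors {a, c, d}): φ is true.
  c (successors {a, b, c, d, e}): φ is true.
  d (successors {a, b, c, e}): φ is true.
  e (successors {c, d, e}): φ is false.
For instance, at b:
  At b: ◇¬r requires ¬r at some successor in {a, c, d}.
    ¬r holds at a, so ◇¬r is true at b.
Satisfying worlds: {b, c, d}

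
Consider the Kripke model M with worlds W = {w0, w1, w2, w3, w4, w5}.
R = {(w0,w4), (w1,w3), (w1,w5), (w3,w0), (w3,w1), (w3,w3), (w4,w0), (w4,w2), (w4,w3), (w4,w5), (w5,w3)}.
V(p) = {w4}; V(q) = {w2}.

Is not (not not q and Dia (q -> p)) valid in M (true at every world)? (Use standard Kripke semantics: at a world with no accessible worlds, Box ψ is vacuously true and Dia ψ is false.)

Yes

Let φ = not (not not q and Dia (q -> p)). Evaluate φ at each world:
  w0 (successors {w4}): φ is true.
  w1 (successors {w3, w5}): φ is true.
  w2 (successors ∅): φ is true.
  w3 (successors {w0, w1, w3}): φ is true.
  w4 (successors {w0, w2, w3, w5}): φ is true.
  w5 (successors {w3}): φ is true.
For instance, at w1:
  At w1: not not q and Dia (q -> p) is false, so not (not not q and Dia (q -> p)) is true.
    At w1: not not q is false, Dia (q -> p) is true, so not not q and Dia (q -> p) is false.
      At w1: Dia (q -> p) requires q -> p at some successor in {w3, w5}.
        q -> p holds at w3, so Dia (q -> p) is true at w1.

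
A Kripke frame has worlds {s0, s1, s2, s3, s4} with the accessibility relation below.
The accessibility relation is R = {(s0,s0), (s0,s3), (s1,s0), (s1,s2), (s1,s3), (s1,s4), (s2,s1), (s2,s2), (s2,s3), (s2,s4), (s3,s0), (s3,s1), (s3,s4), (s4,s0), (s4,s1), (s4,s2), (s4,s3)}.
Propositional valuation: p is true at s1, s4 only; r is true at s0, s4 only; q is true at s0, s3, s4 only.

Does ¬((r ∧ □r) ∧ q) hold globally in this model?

Yes

Recall that □ψ holds at a world iff ψ holds at every accessible world, and ◇ψ holds iff ψ holds at some accessible world.
Let φ = ¬((r ∧ □r) ∧ q). Evaluate φ at each world:
  s0 (successors {s0, s3}): φ is true.
  s1 (successors {s0, s2, s3, s4}): φ is true.
  s2 (successors {s1, s2, s3, s4}): φ is true.
  s3 (successors {s0, s1, s4}): φ is true.
  s4 (successors {s0, s1, s2, s3}): φ is true.
For instance, at s4:
  At s4: (r ∧ □r) ∧ q is false, so ¬((r ∧ □r) ∧ q) is true.
    At s4: r ∧ □r is false, q is true, so (r ∧ □r) ∧ q is false.
      At s4: r is true, □r is false, so r ∧ □r is false.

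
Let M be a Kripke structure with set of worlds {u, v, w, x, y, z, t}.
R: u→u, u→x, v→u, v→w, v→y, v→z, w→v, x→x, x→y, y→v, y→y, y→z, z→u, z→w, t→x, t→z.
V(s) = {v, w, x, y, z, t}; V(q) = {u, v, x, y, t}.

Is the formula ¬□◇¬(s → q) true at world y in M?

No

At y: □◇¬(s → q) is true, so ¬□◇¬(s → q) is false.
  At y: □◇¬(s → q) requires ◇¬(s → q) at every successor {v, y, z}.
      At v: ◇¬(s → q) requires ¬(s → q) at some successor in {u, w, y, z}.
        ¬(s → q) holds at w, so ◇¬(s → q) is true at v.
      At y: ◇¬(s → q) requires ¬(s → q) at some successor in {v, y, z}.
        ¬(s → q) holds at z, so ◇¬(s → q) is true at y.
      At z: ◇¬(s → q) requires ¬(s → q) at some successor in {u, w}.
        ¬(s → q) holds at w, so ◇¬(s → q) is true at z.
  So □◇¬(s → q) is true at y.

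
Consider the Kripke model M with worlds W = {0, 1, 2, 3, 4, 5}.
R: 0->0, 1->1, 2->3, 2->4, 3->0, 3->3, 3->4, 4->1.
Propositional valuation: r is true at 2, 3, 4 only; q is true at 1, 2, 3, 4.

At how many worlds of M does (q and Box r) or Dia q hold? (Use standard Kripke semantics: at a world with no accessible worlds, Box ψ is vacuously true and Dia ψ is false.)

4

Let φ = (q and Box r) or Dia q. Evaluate φ at each world:
  0 (successors {0}): φ is false.
  1 (successors {1}): φ is true.
  2 (successors {3, 4}): φ is true.
  3 (successors {0, 3, 4}): φ is true.
  4 (successors {1}): φ is true.
  5 (successors ∅): φ is false.
For instance, at 1:
  At 1: q and Box r is false, Dia q is true, so (q and Box r) or Dia q is true.
    At 1: q is true, Box r is false, so q and Box r is false.
      At 1: Box r requires r at every successor {1}.
        r fails at 1, so Box r is false at 1.
    At 1: Dia q requires q at some successor in {1}.
      q holds at 1, so Dia q is true at 1.
Satisfying worlds: {1, 2, 3, 4}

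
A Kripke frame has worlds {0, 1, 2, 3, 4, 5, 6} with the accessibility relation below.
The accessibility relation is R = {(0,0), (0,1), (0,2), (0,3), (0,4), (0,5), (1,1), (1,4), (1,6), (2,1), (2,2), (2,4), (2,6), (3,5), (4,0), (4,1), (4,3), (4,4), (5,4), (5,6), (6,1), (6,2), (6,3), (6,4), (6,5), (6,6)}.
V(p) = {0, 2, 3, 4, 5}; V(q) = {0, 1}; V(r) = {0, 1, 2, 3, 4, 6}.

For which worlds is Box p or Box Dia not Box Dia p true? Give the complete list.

Let φ = Box p or Box Dia not Box Dia p. Evaluate φ at each world:
  0 (successors {0, 1, 2, 3, 4, 5}): φ is false.
  1 (successors {1, 4, 6}): φ is false.
  2 (successors {1, 2, 4, 6}): φ is false.
  3 (successors {5}): φ is true.
  4 (successors {0, 1, 3, 4}): φ is false.
  5 (successors {4, 6}): φ is false.
  6 (successors {1, 2, 3, 4, 5, 6}): φ is false.
For instance, at 5:
  At 5: Box p is false, Box Dia not Box Dia p is false, so Box p or Box Dia not Box Dia p is false.
    At 5: Box p requires p at every successor {4, 6}.
      p fails at 6, so Box p is false at 5.
    At 5: Box Dia not Box Dia p requires Dia not Box Dia p at every successor {4, 6}.
      Dia not Box Dia p fails at 4, so Box Dia not Box Dia p is false at 5.
Satisfying worlds: {3}

3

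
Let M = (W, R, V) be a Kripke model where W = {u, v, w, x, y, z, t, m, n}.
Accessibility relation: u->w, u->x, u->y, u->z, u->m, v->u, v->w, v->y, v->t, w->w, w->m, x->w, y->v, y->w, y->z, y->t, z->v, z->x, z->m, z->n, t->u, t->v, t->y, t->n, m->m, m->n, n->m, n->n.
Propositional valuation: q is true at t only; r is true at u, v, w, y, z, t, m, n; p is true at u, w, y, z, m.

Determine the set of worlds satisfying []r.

v, w, x, y, t, m, n

Recall that []ψ holds at a world iff ψ holds at every accessible world, and <>ψ holds iff ψ holds at some accessible world.
Let φ = []r. Evaluate φ at each world:
  u (successors {w, x, y, z, m}): φ is false.
  v (successors {u, w, y, t}): φ is true.
  w (successors {w, m}): φ is true.
  x (successors {w}): φ is true.
  y (successors {v, w, z, t}): φ is true.
  z (successors {v, x, m, n}): φ is false.
  t (successors {u, v, y, n}): φ is true.
  m (successors {m, n}): φ is true.
  n (successors {m, n}): φ is true.
For instance, at m:
  At m: []r requires r at every successor {m, n}.
    At m: r is true.
    At n: r is true.
  So []r is true at m.
Satisfying worlds: {v, w, x, y, t, m, n}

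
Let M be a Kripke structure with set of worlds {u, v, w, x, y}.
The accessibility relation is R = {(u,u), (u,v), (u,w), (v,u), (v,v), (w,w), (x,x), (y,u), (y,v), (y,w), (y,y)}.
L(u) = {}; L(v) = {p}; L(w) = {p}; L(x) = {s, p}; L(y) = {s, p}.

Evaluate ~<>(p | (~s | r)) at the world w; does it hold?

At w: <>(p | (~s | r)) is true, so ~<>(p | (~s | r)) is false.
  At w: <>(p | (~s | r)) requires p | (~s | r) at some successor in {w}.
    p | (~s | r) holds at w, so <>(p | (~s | r)) is true at w.

No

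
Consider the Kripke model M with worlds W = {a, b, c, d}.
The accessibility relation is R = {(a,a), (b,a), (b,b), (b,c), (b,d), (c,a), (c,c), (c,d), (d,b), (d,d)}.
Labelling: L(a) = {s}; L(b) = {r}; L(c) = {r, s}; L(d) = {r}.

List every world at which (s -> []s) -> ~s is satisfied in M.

Let φ = (s -> []s) -> ~s. Evaluate φ at each world:
  a (successors {a}): φ is false.
  b (successors {a, b, c, d}): φ is true.
  c (successors {a, c, d}): φ is true.
  d (successors {b, d}): φ is true.
For instance, at c:
  At c: s -> []s is false, ~s is false, so (s -> []s) -> ~s is true.
    At c: s is true, []s is false, so s -> []s is false.
      At c: []s requires s at every successor {a, c, d}.
        s fails at d, so []s is false at c.
Satisfying worlds: {b, c, d}

b, c, d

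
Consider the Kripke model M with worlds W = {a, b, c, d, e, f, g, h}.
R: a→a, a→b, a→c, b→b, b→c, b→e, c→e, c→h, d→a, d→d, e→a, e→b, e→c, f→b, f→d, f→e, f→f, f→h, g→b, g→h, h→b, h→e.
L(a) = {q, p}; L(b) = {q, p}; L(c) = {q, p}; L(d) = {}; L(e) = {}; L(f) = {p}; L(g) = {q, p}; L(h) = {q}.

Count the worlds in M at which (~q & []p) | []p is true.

Let φ = (~q & []p) | []p. Evaluate φ at each world:
  a (successors {a, b, c}): φ is true.
  b (successors {b, c, e}): φ is false.
  c (successors {e, h}): φ is false.
  d (successors {a, d}): φ is false.
  e (successors {a, b, c}): φ is true.
  f (successors {b, d, e, f, h}): φ is false.
  g (successors {b, h}): φ is false.
  h (successors {b, e}): φ is false.
For instance, at d:
  At d: ~q & []p is false, []p is false, so (~q & []p) | []p is false.
    At d: ~q is true, []p is false, so ~q & []p is false.
      At d: []p requires p at every successor {a, d}.
        p fails at d, so []p is false at d.
    At d: []p requires p at every successor {a, d}.
      p fails at d, so []p is false at d.
Satisfying worlds: {a, e}

2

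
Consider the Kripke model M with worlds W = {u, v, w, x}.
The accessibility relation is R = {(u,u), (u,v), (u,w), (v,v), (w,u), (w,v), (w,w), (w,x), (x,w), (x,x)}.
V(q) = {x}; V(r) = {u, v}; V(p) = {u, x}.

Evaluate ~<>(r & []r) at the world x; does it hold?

Yes

At x: <>(r & []r) is false, so ~<>(r & []r) is true.
  At x: <>(r & []r) requires r & []r at some successor in {w, x}.
    At w: r & []r is false.
    At x: r & []r is false.
  So <>(r & []r) is false at x.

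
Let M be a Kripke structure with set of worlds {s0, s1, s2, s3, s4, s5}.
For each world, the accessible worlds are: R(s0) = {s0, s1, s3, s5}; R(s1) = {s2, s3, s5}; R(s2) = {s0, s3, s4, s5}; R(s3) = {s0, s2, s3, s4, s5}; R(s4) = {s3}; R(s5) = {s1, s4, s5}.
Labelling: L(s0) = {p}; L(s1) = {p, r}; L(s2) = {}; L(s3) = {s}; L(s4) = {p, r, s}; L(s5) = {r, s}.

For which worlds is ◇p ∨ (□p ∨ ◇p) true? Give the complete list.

Let φ = ◇p ∨ (□p ∨ ◇p). Evaluate φ at each world:
  s0 (successors {s0, s1, s3, s5}): φ is true.
  s1 (successors {s2, s3, s5}): φ is false.
  s2 (successors {s0, s3, s4, s5}): φ is true.
  s3 (successors {s0, s2, s3, s4, s5}): φ is true.
  s4 (successors {s3}): φ is false.
  s5 (successors {s1, s4, s5}): φ is true.
For instance, at s1:
  At s1: ◇p is false, □p ∨ ◇p is false, so ◇p ∨ (□p ∨ ◇p) is false.
    At s1: ◇p requires p at some successor in {s2, s3, s5}.
      At s2: p is false.
      At s3: p is false.
      At s5: p is false.
    So ◇p is false at s1.
    At s1: □p is false, ◇p is false, so □p ∨ ◇p is false.
      At s1: □p requires p at every successor {s2, s3, s5}.
        p fails at s2, so □p is false at s1.
      At s1: ◇p requires p at some successor in {s2, s3, s5}.
        At s2: p is false.
        At s3: p is false.
        At s5: p is false.
      So ◇p is false at s1.
Satisfying worlds: {s0, s2, s3, s5}

s0, s2, s3, s5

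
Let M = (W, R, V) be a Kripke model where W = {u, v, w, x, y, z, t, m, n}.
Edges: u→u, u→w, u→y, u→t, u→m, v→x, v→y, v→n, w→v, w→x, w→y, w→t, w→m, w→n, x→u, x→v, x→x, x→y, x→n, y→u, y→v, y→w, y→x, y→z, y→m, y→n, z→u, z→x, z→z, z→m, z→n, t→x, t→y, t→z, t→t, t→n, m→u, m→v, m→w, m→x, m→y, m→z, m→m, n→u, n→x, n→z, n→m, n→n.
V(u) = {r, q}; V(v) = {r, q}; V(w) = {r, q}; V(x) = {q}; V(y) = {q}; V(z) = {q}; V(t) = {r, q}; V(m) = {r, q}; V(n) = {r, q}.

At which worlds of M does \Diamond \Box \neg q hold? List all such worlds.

Recall that \Box ψ holds at a world iff ψ holds at every accessible world, and \Diamond ψ holds iff ψ holds at some accessible world.
Let φ = \Diamond \Box \neg q. Evaluate φ at each world:
  u (successors {u, w, y, t, m}): φ is false.
  v (successors {x, y, n}): φ is false.
  w (successors {v, x, y, t, m, n}): φ is false.
  x (successors {u, v, x, y, n}): φ is false.
  y (successors {u, v, w, x, z, m, n}): φ is false.
  z (successors {u, x, z, m, n}): φ is false.
  t (successors {x, y, z, t, n}): φ is false.
  m (successors {u, v, w, x, y, z, m}): φ is false.
  n (successors {u, x, z, m, n}): φ is false.
For instance, at n:
  At n: \Diamond \Box \neg q requires \Box \neg q at some successor in {u, x, z, m, n}.
    At u: \Box \neg q is false.
    At x: \Box \neg q is false.
    At z: \Box \neg q is false.
    At m: \Box \neg q is false.
    At n: \Box \neg q is false.
  So \Diamond \Box \neg q is false at n.
Satisfying worlds: none.

none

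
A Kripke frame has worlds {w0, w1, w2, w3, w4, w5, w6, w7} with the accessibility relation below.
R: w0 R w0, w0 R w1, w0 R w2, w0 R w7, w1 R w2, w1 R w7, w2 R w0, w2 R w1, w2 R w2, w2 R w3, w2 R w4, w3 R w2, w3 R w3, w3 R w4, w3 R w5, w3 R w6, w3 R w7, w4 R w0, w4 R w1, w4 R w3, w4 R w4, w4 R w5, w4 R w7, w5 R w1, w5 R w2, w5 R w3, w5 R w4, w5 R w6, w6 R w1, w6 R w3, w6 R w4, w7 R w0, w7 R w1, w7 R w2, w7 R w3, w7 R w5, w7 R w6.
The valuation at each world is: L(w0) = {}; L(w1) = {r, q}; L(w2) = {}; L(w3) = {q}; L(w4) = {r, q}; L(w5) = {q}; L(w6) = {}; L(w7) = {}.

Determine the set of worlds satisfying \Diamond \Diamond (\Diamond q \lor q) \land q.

w1, w3, w4, w5

Let φ = \Diamond \Diamond (\Diamond q \lor q) \land q. Evaluate φ at each world:
  w0 (successors {w0, w1, w2, w7}): φ is false.
  w1 (successors {w2, w7}): φ is true.
  w2 (successors {w0, w1, w2, w3, w4}): φ is false.
  w3 (successors {w2, w3, w4, w5, w6, w7}): φ is true.
  w4 (successors {w0, w1, w3, w4, w5, w7}): φ is true.
  w5 (successors {w1, w2, w3, w4, w6}): φ is true.
  w6 (successors {w1, w3, w4}): φ is false.
  w7 (successors {w0, w1, w2, w3, w5, w6}): φ is false.
For instance, at w6:
  At w6: \Diamond \Diamond (\Diamond q \lor q) is true, q is false, so \Diamond \Diamond (\Diamond q \lor q) \land q is false.
    At w6: \Diamond \Diamond (\Diamond q \lor q) requires \Diamond (\Diamond q \lor q) at some successor in {w1, w3, w4}.
      \Diamond (\Diamond q \lor q) holds at w1, so \Diamond \Diamond (\Diamond q \lor q) is true at w6.
Satisfying worlds: {w1, w3, w4, w5}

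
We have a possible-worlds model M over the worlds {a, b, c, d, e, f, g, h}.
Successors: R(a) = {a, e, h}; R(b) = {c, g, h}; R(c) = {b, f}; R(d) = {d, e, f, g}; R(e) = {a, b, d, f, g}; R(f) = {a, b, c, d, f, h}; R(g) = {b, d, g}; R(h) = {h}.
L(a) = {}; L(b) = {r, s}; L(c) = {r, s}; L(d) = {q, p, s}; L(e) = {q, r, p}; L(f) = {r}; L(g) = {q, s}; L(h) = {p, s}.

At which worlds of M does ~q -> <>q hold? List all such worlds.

a, b, d, e, f, g

Let φ = ~q -> <>q. Evaluate φ at each world:
  a (successors {a, e, h}): φ is true.
  b (successors {c, g, h}): φ is true.
  c (successors {b, f}): φ is false.
  d (successors {d, e, f, g}): φ is true.
  e (successors {a, b, d, f, g}): φ is true.
  f (successors {a, b, c, d, f, h}): φ is true.
  g (successors {b, d, g}): φ is true.
  h (successors {h}): φ is false.
For instance, at e:
  At e: ~q is false, <>q is true, so ~q -> <>q is true.
    At e: <>q requires q at some successor in {a, b, d, f, g}.
      q holds at d, so <>q is true at e.
Satisfying worlds: {a, b, d, e, f, g}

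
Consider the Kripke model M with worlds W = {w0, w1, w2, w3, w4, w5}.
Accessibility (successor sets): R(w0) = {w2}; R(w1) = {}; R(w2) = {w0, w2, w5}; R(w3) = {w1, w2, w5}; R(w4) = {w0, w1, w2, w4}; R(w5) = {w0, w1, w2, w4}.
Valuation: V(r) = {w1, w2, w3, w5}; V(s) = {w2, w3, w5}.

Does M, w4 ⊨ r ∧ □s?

At w4: r is false, □s is false, so r ∧ □s is false.
  At w4: □s requires s at every successor {w0, w1, w2, w4}.
    s fails at w0, so □s is false at w4.

No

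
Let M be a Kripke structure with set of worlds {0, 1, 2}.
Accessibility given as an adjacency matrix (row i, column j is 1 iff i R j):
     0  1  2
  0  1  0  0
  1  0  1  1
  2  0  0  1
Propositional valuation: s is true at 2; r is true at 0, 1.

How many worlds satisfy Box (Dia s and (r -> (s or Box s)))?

Let φ = Box (Dia s and (r -> (s or Box s))). Evaluate φ at each world:
  0 (successors {0}): φ is false.
  1 (successors {1, 2}): φ is false.
  2 (successors {2}): φ is true.
For instance, at 1:
  At 1: Box (Dia s and (r -> (s or Box s))) requires Dia s and (r -> (s or Box s)) at every successor {1, 2}.
    Dia s and (r -> (s or Box s)) fails at 1, so Box (Dia s and (r -> (s or Box s))) is false at 1.
      At 1: Dia s is true, r -> (s or Box s) is false, so Dia s and (r -> (s or Box s)) is false.
Satisfying worlds: {2}

1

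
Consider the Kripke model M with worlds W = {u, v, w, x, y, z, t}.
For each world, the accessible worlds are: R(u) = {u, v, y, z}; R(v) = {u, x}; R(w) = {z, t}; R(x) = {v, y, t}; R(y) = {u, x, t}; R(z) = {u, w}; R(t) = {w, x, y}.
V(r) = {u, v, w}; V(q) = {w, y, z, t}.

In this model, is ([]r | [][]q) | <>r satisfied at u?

Yes

At u: []r | [][]q is false, <>r is true, so ([]r | [][]q) | <>r is true.
  At u: []r is false, [][]q is false, so []r | [][]q is false.
    At u: []r requires r at every successor {u, v, y, z}.
      r fails at y, so []r is false at u.
    At u: [][]q requires []q at every successor {u, v, y, z}.
      []q fails at u, so [][]q is false at u.
  At u: <>r requires r at some successor in {u, v, y, z}.
    r holds at u, so <>r is true at u.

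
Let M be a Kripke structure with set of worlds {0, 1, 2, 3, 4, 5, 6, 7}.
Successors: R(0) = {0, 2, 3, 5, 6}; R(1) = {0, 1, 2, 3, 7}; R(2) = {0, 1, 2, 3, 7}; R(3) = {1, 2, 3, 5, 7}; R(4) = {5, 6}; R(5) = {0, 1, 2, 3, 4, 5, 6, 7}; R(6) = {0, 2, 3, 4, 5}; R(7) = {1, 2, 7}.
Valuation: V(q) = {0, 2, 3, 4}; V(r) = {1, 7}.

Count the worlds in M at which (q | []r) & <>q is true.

3

Let φ = (q | []r) & <>q. Evaluate φ at each world:
  0 (successors {0, 2, 3, 5, 6}): φ is true.
  1 (successors {0, 1, 2, 3, 7}): φ is false.
  2 (successors {0, 1, 2, 3, 7}): φ is true.
  3 (successors {1, 2, 3, 5, 7}): φ is true.
  4 (successors {5, 6}): φ is false.
  5 (successors {0, 1, 2, 3, 4, 5, 6, 7}): φ is false.
  6 (successors {0, 2, 3, 4, 5}): φ is false.
  7 (successors {1, 2, 7}): φ is false.
For instance, at 2:
  At 2: q | []r is true, <>q is true, so (q | []r) & <>q is true.
    At 2: q is true, []r is false, so q | []r is true.
      At 2: []r requires r at every successor {0, 1, 2, 3, 7}.
        r fails at 0, so []r is false at 2.
    At 2: <>q requires q at some successor in {0, 1, 2, 3, 7}.
      q holds at 0, so <>q is true at 2.
Satisfying worlds: {0, 2, 3}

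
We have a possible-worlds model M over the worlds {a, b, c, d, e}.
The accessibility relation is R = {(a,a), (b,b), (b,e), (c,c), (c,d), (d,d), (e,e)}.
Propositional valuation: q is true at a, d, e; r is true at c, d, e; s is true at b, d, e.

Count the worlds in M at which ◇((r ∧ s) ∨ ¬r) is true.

Let φ = ◇((r ∧ s) ∨ ¬r). Evaluate φ at each world:
  a (successors {a}): φ is true.
  b (successors {b, e}): φ is true.
  c (successors {c, d}): φ is true.
  d (successors {d}): φ is true.
  e (successors {e}): φ is true.
For instance, at a:
  At a: ◇((r ∧ s) ∨ ¬r) requires (r ∧ s) ∨ ¬r at some successor in {a}.
    (r ∧ s) ∨ ¬r holds at a, so ◇((r ∧ s) ∨ ¬r) is true at a.
Satisfying worlds: {a, b, c, d, e}

5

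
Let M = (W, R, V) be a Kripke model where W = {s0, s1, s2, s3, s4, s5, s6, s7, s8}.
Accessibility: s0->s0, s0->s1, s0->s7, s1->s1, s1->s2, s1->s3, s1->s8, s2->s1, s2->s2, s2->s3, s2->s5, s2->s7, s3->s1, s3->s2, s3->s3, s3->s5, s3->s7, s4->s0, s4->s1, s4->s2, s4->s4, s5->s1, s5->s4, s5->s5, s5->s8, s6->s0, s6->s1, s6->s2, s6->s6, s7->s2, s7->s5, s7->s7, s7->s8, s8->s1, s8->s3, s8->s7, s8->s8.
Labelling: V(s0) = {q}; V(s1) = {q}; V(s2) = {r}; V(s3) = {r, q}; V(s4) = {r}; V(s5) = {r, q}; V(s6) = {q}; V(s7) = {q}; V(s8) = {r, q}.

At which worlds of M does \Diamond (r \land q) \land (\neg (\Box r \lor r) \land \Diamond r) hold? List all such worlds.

Let φ = \Diamond (r \land q) \land (\neg (\Box r \lor r) \land \Diamond r). Evaluate φ at each world:
  s0 (successors {s0, s1, s7}): φ is false.
  s1 (successors {s1, s2, s3, s8}): φ is true.
  s2 (successors {s1, s2, s3, s5, s7}): φ is false.
  s3 (successors {s1, s2, s3, s5, s7}): φ is false.
  s4 (successors {s0, s1, s2, s4}): φ is false.
  s5 (successors {s1, s4, s5, s8}): φ is false.
  s6 (successors {s0, s1, s2, s6}): φ is false.
  s7 (successors {s2, s5, s7, s8}): φ is true.
  s8 (successors {s1, s3, s7, s8}): φ is false.
For instance, at s8:
  At s8: \Diamond (r \land q) is true, \neg (\Box r \lor r) \land \Diamond r is false, so \Diamond (r \land q) \land (\neg (\Box r \lor r) \land \Diamond r) is false.
    At s8: \Diamond (r \land q) requires r \land q at some successor in {s1, s3, s7, s8}.
      r \land q holds at s3, so \Diamond (r \land q) is true at s8.
    At s8: \neg (\Box r \lor r) is false, \Diamond r is true, so \neg (\Box r \lor r) \land \Diamond r is false.
      At s8: \Box r \lor r is true, so \neg (\Box r \lor r) is false.
      At s8: \Diamond r requires r at some successor in {s1, s3, s7, s8}.
        r holds at s3, so \Diamond r is true at s8.
Satisfying worlds: {s1, s7}

s1, s7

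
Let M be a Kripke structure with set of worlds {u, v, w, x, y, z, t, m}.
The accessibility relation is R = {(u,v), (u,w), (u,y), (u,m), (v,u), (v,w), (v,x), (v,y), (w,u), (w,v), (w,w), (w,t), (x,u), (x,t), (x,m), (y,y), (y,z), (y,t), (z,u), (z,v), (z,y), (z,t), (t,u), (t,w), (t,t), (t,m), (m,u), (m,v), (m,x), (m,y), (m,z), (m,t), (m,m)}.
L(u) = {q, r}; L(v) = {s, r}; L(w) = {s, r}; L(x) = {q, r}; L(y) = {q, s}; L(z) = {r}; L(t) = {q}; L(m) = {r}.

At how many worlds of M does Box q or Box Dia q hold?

8

Let φ = Box q or Box Dia q. Evaluate φ at each world:
  u (successors {v, w, y, m}): φ is true.
  v (successors {u, w, x, y}): φ is true.
  w (successors {u, v, w, t}): φ is true.
  x (successors {u, t, m}): φ is true.
  y (successors {y, z, t}): φ is true.
  z (successors {u, v, y, t}): φ is true.
  t (successors {u, w, t, m}): φ is true.
  m (successors {u, v, x, y, z, t, m}): φ is true.
For instance, at u:
  At u: Box q is false, Box Dia q is true, so Box q or Box Dia q is true.
    At u: Box q requires q at every successor {v, w, y, m}.
      q fails at v, so Box q is false at u.
    At u: Box Dia q requires Dia q at every successor {v, w, y, m}.
      At v: Dia q is true.
      At w: Dia q is true.
      At y: Dia q is true.
      At m: Dia q is true.
    So Box Dia q is true at u.
Satisfying worlds: {u, v, w, x, y, z, t, m}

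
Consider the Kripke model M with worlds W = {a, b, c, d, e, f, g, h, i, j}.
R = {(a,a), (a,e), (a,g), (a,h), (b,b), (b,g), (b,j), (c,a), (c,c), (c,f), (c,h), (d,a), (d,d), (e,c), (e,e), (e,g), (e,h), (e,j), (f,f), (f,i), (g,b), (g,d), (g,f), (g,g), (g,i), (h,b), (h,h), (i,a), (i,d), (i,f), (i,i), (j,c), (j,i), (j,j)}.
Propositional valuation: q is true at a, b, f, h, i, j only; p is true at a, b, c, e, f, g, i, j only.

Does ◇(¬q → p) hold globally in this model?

Yes

Let φ = ◇(¬q → p). Evaluate φ at each world:
  a (successors {a, e, g, h}): φ is true.
  b (successors {b, g, j}): φ is true.
  c (successors {a, c, f, h}): φ is true.
  d (successors {a, d}): φ is true.
  e (successors {c, e, g, h, j}): φ is true.
  f (successors {f, i}): φ is true.
  g (successors {b, d, f, g, i}): φ is true.
  h (successors {b, h}): φ is true.
  i (successors {a, d, f, i}): φ is true.
  j (successors {c, i, j}): φ is true.
For instance, at a:
  At a: ◇(¬q → p) requires ¬q → p at some successor in {a, e, g, h}.
    ¬q → p holds at a, so ◇(¬q → p) is true at a.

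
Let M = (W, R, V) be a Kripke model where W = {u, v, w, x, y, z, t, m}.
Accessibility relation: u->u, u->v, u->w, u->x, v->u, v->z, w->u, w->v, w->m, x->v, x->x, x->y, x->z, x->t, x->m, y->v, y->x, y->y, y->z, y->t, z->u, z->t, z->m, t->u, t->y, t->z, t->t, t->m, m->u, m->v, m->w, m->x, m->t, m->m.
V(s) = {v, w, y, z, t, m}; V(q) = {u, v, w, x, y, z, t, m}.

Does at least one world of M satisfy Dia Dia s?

Let φ = Dia Dia s. Evaluate φ at each world:
  u (successors {u, v, w, x}): φ is true.
  v (successors {u, z}): φ is true.
  w (successors {u, v, m}): φ is true.
  x (successors {v, x, y, z, t, m}): φ is true.
  y (successors {v, x, y, z, t}): φ is true.
  z (successors {u, t, m}): φ is true.
  t (successors {u, y, z, t, m}): φ is true.
  m (successors {u, v, w, x, t, m}): φ is true.
Detail at u (witness):
  At u: Dia Dia s requires Dia s at some successor in {u, v, w, x}.
    Dia s holds at u, so Dia Dia s is true at u.
      At u: Dia s requires s at some successor in {u, v, w, x}.
        s holds at v, so Dia s is true at u.

Yes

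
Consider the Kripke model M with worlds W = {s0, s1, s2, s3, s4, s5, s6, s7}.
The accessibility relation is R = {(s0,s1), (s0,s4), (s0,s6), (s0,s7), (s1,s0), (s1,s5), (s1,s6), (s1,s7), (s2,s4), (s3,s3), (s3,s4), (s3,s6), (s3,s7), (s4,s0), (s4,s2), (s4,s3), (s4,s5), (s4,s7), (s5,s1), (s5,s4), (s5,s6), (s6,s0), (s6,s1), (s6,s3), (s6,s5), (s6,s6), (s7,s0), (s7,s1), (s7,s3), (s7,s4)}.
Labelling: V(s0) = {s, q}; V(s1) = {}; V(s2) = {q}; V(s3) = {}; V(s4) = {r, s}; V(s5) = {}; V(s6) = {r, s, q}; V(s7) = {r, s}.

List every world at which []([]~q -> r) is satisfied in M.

Let φ = []([]~q -> r). Evaluate φ at each world:
  s0 (successors {s1, s4, s6, s7}): φ is true.
  s1 (successors {s0, s5, s6, s7}): φ is true.
  s2 (successors {s4}): φ is true.
  s3 (successors {s3, s4, s6, s7}): φ is true.
  s4 (successors {s0, s2, s3, s5, s7}): φ is false.
  s5 (successors {s1, s4, s6}): φ is true.
  s6 (successors {s0, s1, s3, s5, s6}): φ is true.
  s7 (successors {s0, s1, s3, s4}): φ is true.
For instance, at s5:
  At s5: []([]~q -> r) requires []~q -> r at every successor {s1, s4, s6}.
      At s1: []~q is false, r is false, so []~q -> r is true.
      At s4: []~q is false, r is true, so []~q -> r is true.
      At s6: []~q is false, r is true, so []~q -> r is true.
  So []([]~q -> r) is true at s5.
Satisfying worlds: {s0, s1, s2, s3, s5, s6, s7}

s0, s1, s2, s3, s5, s6, s7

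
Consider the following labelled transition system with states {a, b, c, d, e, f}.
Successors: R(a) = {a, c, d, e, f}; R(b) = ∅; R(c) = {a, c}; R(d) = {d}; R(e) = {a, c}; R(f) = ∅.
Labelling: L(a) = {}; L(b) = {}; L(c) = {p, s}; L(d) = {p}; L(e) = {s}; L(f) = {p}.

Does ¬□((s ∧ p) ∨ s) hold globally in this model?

No

Recall that □ψ holds at a world iff ψ holds at every accessible world, and ◇ψ holds iff ψ holds at some accessible world.
Let φ = ¬□((s ∧ p) ∨ s). Evaluate φ at each world:
  a (successors {a, c, d, e, f}): φ is true.
  b (successors ∅): φ is false.
  c (successors {a, c}): φ is true.
  d (successors {d}): φ is true.
  e (successors {a, c}): φ is true.
  f (successors ∅): φ is false.
Detail at b (counterexample):
  At b: □((s ∧ p) ∨ s) is true, so ¬□((s ∧ p) ∨ s) is false.
    At b: no accessible worlds, so □((s ∧ p) ∨ s) holds vacuously.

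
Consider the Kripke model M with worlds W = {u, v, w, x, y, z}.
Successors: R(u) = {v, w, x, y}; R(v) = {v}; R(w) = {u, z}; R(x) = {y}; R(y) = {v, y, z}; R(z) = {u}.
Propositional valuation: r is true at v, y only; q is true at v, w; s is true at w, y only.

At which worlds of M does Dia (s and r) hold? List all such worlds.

Recall that Dia ψ holds at a world iff ψ holds at some accessible world.
Let φ = Dia (s and r). Evaluate φ at each world:
  u (successors {v, w, x, y}): φ is true.
  v (successors {v}): φ is false.
  w (successors {u, z}): φ is false.
  x (successors {y}): φ is true.
  y (successors {v, y, z}): φ is true.
  z (successors {u}): φ is false.
For instance, at x:
  At x: Dia (s and r) requires s and r at some successor in {y}.
    s and r holds at y, so Dia (s and r) is true at x.
Satisfying worlds: {u, x, y}

u, x, y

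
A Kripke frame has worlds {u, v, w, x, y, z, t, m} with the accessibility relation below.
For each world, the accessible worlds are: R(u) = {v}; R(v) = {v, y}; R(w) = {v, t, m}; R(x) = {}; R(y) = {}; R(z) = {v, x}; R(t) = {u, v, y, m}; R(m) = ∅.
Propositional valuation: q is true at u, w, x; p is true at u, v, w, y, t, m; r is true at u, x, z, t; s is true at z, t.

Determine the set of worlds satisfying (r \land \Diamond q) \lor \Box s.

x, y, z, t, m

Let φ = (r \land \Diamond q) \lor \Box s. Evaluate φ at each world:
  u (successors {v}): φ is false.
  v (successors {v, y}): φ is false.
  w (successors {v, t, m}): φ is false.
  x (successors ∅): φ is true.
  y (successors ∅): φ is true.
  z (successors {v, x}): φ is true.
  t (successors {u, v, y, m}): φ is true.
  m (successors ∅): φ is true.
For instance, at v:
  At v: r \land \Diamond q is false, \Box s is false, so (r \land \Diamond q) \lor \Box s is false.
    At v: r is false, \Diamond q is false, so r \land \Diamond q is false.
      At v: \Diamond q requires q at some successor in {v, y}.
        At v: q is false.
        At y: q is false.
      So \Diamond q is false at v.
    At v: \Box s requires s at every successor {v, y}.
      s fails at v, so \Box s is false at v.
Satisfying worlds: {x, y, z, t, m}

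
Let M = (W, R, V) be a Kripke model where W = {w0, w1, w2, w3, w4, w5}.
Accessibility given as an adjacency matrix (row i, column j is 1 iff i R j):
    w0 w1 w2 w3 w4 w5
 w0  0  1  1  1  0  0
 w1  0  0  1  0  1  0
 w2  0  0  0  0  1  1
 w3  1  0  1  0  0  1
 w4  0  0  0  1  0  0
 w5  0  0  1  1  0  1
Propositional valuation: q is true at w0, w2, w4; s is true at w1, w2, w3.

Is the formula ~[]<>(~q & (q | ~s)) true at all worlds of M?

Recall that []ψ holds at a world iff ψ holds at every accessible world, and <>ψ holds iff ψ holds at some accessible world.
Let φ = ~[]<>(~q & (q | ~s)). Evaluate φ at each world:
  w0 (successors {w1, w2, w3}): φ is true.
  w1 (successors {w2, w4}): φ is true.
  w2 (successors {w4, w5}): φ is true.
  w3 (successors {w0, w2, w5}): φ is true.
  w4 (successors {w3}): φ is false.
  w5 (successors {w2, w3, w5}): φ is false.
Detail at w4 (counterexample):
  At w4: []<>(~q & (q | ~s)) is true, so ~[]<>(~q & (q | ~s)) is false.
    At w4: []<>(~q & (q | ~s)) requires <>(~q & (q | ~s)) at every successor {w3}.
      At w3: <>(~q & (q | ~s)) is true.
    So []<>(~q & (q | ~s)) is true at w4.

No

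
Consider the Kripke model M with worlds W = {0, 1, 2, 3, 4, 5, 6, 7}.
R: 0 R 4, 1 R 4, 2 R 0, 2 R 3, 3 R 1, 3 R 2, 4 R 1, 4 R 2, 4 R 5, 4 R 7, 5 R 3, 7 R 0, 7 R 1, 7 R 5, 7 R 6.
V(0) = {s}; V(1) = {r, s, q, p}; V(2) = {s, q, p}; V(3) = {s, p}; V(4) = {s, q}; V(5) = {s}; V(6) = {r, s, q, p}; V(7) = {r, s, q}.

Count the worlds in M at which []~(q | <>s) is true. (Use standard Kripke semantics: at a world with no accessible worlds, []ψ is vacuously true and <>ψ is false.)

1

Let φ = []~(q | <>s). Evaluate φ at each world:
  0 (successors {4}): φ is false.
  1 (successors {4}): φ is false.
  2 (successors {0, 3}): φ is false.
  3 (successors {1, 2}): φ is false.
  4 (successors {1, 2, 5, 7}): φ is false.
  5 (successors {3}): φ is false.
  6 (successors ∅): φ is true.
  7 (successors {0, 1, 5, 6}): φ is false.
For instance, at 3:
  At 3: []~(q | <>s) requires ~(q | <>s) at every successor {1, 2}.
    ~(q | <>s) fails at 1, so []~(q | <>s) is false at 3.
      At 1: q | <>s is true, so ~(q | <>s) is false.
Satisfying worlds: {6}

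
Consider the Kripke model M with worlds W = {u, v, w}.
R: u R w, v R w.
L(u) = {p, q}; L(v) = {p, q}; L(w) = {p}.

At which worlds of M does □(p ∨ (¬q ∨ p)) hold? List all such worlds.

u, v, w

Recall that □ψ holds at a world iff ψ holds at every accessible world, and ◇ψ holds iff ψ holds at some accessible world.
Let φ = □(p ∨ (¬q ∨ p)). Evaluate φ at each world:
  u (successors {w}): φ is true.
  v (successors {w}): φ is true.
  w (successors ∅): φ is true.
For instance, at u:
  At u: □(p ∨ (¬q ∨ p)) requires p ∨ (¬q ∨ p) at every successor {w}.
    At w: p ∨ (¬q ∨ p) is true.
  So □(p ∨ (¬q ∨ p)) is true at u.
Satisfying worlds: {u, v, w}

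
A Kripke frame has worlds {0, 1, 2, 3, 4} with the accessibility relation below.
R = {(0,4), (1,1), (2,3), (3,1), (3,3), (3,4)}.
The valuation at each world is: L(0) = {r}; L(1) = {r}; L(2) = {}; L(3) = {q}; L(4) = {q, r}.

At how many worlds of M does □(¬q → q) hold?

Let φ = □(¬q → q). Evaluate φ at each world:
  0 (successors {4}): φ is true.
  1 (successors {1}): φ is false.
  2 (successors {3}): φ is true.
  3 (successors {1, 3, 4}): φ is false.
  4 (successors ∅): φ is true.
For instance, at 1:
  At 1: □(¬q → q) requires ¬q → q at every successor {1}.
    ¬q → q fails at 1, so □(¬q → q) is false at 1.
Satisfying worlds: {0, 2, 4}

3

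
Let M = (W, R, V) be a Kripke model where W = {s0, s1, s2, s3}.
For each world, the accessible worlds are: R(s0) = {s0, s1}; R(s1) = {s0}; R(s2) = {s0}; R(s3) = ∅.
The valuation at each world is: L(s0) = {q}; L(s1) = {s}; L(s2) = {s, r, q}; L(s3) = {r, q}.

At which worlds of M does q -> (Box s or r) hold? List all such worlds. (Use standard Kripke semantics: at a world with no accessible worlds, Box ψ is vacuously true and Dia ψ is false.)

Let φ = q -> (Box s or r). Evaluate φ at each world:
  s0 (successors {s0, s1}): φ is false.
  s1 (successors {s0}): φ is true.
  s2 (successors {s0}): φ is true.
  s3 (successors ∅): φ is true.
For instance, at s0:
  At s0: q is true, Box s or r is false, so q -> (Box s or r) is false.
    At s0: Box s is false, r is false, so Box s or r is false.
      At s0: Box s requires s at every successor {s0, s1}.
        s fails at s0, so Box s is false at s0.
Satisfying worlds: {s1, s2, s3}

s1, s2, s3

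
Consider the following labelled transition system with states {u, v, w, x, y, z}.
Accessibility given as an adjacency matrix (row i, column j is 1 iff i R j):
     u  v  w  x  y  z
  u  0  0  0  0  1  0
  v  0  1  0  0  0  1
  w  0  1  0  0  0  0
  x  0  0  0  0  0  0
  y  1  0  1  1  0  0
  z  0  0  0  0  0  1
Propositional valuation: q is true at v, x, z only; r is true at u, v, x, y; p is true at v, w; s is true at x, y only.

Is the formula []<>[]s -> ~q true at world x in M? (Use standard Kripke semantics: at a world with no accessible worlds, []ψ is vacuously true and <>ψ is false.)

No

Recall that []ψ holds at a world iff ψ holds at every accessible world, and <>ψ holds iff ψ holds at some accessible world.
At x: []<>[]s is true, ~q is false, so []<>[]s -> ~q is false.
  At x: no accessible worlds, so []<>[]s holds vacuously.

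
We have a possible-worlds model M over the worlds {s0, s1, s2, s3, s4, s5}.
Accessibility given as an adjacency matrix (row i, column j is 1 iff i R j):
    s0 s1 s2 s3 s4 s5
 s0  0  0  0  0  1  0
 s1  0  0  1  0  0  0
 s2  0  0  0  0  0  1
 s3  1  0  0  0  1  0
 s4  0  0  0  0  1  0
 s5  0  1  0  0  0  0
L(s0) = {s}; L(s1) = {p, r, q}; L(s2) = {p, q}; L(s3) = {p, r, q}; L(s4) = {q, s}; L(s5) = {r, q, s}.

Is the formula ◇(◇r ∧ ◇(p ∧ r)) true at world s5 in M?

At s5: ◇(◇r ∧ ◇(p ∧ r)) requires ◇r ∧ ◇(p ∧ r) at some successor in {s1}.
  At s1: ◇r ∧ ◇(p ∧ r) is false.
So ◇(◇r ∧ ◇(p ∧ r)) is false at s5.

No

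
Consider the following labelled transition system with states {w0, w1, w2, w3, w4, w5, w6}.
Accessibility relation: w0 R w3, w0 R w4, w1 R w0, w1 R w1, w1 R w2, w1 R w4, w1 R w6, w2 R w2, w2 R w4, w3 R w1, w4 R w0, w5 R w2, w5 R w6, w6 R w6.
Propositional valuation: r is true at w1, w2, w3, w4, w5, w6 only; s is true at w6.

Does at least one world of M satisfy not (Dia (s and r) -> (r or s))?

No

Recall that Dia ψ holds at a world iff ψ holds at some accessible world.
Let φ = not (Dia (s and r) -> (r or s)). Evaluate φ at each world:
  w0 (successors {w3, w4}): φ is false.
  w1 (successors {w0, w1, w2, w4, w6}): φ is false.
  w2 (successors {w2, w4}): φ is false.
  w3 (successors {w1}): φ is false.
  w4 (successors {w0}): φ is false.
  w5 (successors {w2, w6}): φ is false.
  w6 (successors {w6}): φ is false.
For instance, at w1:
  At w1: Dia (s and r) -> (r or s) is true, so not (Dia (s and r) -> (r or s)) is false.
    At w1: Dia (s and r) is true, r or s is true, so Dia (s and r) -> (r or s) is true.
      At w1: Dia (s and r) requires s and r at some successor in {w0, w1, w2, w4, w6}.
        s and r holds at w6, so Dia (s and r) is true at w1.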